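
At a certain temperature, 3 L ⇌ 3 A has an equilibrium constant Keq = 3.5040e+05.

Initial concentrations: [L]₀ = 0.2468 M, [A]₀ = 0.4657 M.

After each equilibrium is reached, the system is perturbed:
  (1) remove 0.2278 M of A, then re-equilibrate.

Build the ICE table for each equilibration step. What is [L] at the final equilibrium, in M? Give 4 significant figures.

Q₀ = 6.719 vs Keq = 3.5040e+05 ⇒ Q<K, forward
Step 1:
                    L           A
  Initial      0.2468      0.4657
  Change      -0.2368      0.2368
  Equil      0.009965      0.7025
  solve Keq expr → x = 0.07894; check Q = 3.5040e+05
Then remove 0.2278 M of A.
Step 2:
                    L           A
  Initial    0.009965      0.4747
  Change    -0.003186    0.003186
  Equil      0.006779      0.4779
  solve Keq expr → x = 0.001062; check Q = 3.5040e+05

[L]_eq = 0.006779 M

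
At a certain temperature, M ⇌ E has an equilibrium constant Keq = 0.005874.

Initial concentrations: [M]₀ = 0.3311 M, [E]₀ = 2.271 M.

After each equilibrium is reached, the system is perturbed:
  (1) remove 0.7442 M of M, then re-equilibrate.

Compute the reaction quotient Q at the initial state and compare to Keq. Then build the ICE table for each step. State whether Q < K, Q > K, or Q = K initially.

Q₀ = 6.859 vs Keq = 0.005874 ⇒ Q>K, reverse
Step 1:
                    M           E
  init         0.3311       2.271
  Δ             2.256      -2.256
  eq            2.587      0.0152
  solve Keq expr → x = -2.256; check Q = 0.005874
Then remove 0.7442 M of M.
Step 2:
                    M           E
  init          1.843      0.0152
  Δ          0.004346   -0.004346
  eq            1.847     0.01085
  solve Keq expr → x = -0.004346; check Q = 0.005874

Q₀ = 6.859; Q > K (proceeds reverse)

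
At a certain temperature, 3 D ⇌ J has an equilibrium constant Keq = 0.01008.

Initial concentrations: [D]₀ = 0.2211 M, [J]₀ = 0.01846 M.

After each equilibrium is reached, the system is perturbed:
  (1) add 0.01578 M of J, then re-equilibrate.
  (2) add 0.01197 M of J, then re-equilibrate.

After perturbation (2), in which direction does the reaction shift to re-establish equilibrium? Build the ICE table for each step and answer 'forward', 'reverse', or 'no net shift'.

Direction: reverse

Q₀ = 1.708 vs Keq = 0.01008 ⇒ Q>K, reverse
Step 1:
                   D          J
  Initial     0.2211    0.01846
  Change     0.05475   -0.01825
  Equil       0.2758 2.1157e-04
  solve Keq expr → x = -0.01825; check Q = 0.01008
Then add 0.01578 M of J.
Step 2:
                   D          J
  Initial     0.2758    0.01599
  Change     0.04696   -0.01565
  Equil       0.3228 3.3906e-04
  solve Keq expr → x = -0.01565; check Q = 0.01008
Then add 0.01197 M of J.
Step 3:
                   D          J
  Initial     0.3228    0.01231
  Change     0.03554   -0.01185
  Equil       0.3583 4.6381e-04
  solve Keq expr → x = -0.01185; check Q = 0.01008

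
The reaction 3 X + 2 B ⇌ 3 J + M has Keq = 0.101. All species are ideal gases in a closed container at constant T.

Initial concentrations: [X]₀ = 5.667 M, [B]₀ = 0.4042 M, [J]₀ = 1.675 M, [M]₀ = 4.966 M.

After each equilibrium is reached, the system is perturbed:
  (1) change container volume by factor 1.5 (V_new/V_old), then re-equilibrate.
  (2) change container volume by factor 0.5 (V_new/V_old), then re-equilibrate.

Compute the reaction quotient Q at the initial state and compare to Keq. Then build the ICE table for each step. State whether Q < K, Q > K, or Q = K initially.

Q₀ = 0.7849 vs Keq = 0.101 ⇒ Q>K, reverse
Step 1:
                  X         B         J         M
  Initial     5.667    0.4042     1.675     4.966
  Change     0.3973    0.2649   -0.3973   -0.1324
  Equil       6.064    0.6691     1.278     4.834
  solve Keq expr → x = -0.1324; check Q = 0.101
Then change container volume by factor 1.5 (V_new/V_old).
Step 2:
                  X         B         J         M
  Initial     4.043     0.446    0.8518     3.222
  Change    0.05513   0.03676  -0.05513  -0.01838
  Equil       4.098    0.4828    0.7967     3.204
  solve Keq expr → x = -0.01838; check Q = 0.101
Then change container volume by factor 0.5 (V_new/V_old).
Step 3:
                  X         B         J         M
  Initial     8.196    0.9656     1.593     6.408
  Change    -0.1883   -0.1255    0.1883   0.06277
  Equil       8.008      0.84     1.782     6.471
  solve Keq expr → x = 0.06277; check Q = 0.101

Q₀ = 0.7849; Q > K (proceeds reverse)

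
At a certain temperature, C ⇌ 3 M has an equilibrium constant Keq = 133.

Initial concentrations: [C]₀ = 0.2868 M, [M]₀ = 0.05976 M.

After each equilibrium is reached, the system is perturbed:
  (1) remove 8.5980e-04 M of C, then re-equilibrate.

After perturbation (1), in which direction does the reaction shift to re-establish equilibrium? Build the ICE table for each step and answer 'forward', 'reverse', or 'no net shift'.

Direction: reverse

Q₀ = 7.4414e-04 vs Keq = 133 ⇒ Q<K, forward
Step 1:
                    C           M
  I            0.2868     0.05976
  C           -0.2813      0.8438
  E          0.005546      0.9035
  solve Keq expr → x = 0.2813; check Q = 133
Then remove 8.5980e-04 M of C.
Step 2:
                    C           M
  I          0.004686      0.9035
  C        8.1490e-04   -0.002445
  E          0.005501      0.9011
  solve Keq expr → x = -8.1490e-04; check Q = 133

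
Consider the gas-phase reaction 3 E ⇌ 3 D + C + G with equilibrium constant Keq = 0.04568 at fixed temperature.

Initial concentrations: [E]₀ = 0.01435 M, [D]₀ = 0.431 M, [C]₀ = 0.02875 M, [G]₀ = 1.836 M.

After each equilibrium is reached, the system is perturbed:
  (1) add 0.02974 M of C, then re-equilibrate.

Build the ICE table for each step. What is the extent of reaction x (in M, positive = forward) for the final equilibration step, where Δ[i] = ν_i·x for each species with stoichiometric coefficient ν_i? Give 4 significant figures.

Q₀ = 1430 vs Keq = 0.04568 ⇒ Q>K, reverse
Step 1:
                   E          D          C          G
  init       0.01435      0.431    0.02875      1.836
  Δ          0.08449   -0.08449   -0.02816   -0.02816
  eq         0.09884     0.3465 5.8645e-04      1.808
  solve Keq expr → x = -0.02816; check Q = 0.04568
Then add 0.02974 M of C.
Step 2:
                   E          D          C          G
  init       0.09884     0.3465    0.03033      1.808
  Δ           0.0723    -0.0723    -0.0241    -0.0241
  eq          0.1711     0.2742   0.006226      1.784
  solve Keq expr → x = -0.0241; check Q = 0.04568

x = -0.0241 M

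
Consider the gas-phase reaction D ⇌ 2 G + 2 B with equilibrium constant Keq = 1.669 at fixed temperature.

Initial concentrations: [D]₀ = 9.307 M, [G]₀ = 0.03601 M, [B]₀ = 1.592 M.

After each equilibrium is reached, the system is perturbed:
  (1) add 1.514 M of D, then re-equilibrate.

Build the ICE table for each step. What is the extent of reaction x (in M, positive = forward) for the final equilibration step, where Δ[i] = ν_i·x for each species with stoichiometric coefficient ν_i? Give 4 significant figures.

x = 0.03646 M

Q₀ = 3.5312e-04 vs Keq = 1.669 ⇒ Q<K, forward
Step 1:
                   D          G          B
  Initial      9.307    0.03601      1.592
  Change     -0.6428      1.286      1.286
  Equil        8.664      1.322      2.878
  solve Keq expr → x = 0.6428; check Q = 1.669
Then add 1.514 M of D.
Step 2:
                   D          G          B
  Initial      10.18      1.322      2.878
  Change    -0.03646    0.07291    0.07291
  Equil        10.14      1.394       2.95
  solve Keq expr → x = 0.03646; check Q = 1.669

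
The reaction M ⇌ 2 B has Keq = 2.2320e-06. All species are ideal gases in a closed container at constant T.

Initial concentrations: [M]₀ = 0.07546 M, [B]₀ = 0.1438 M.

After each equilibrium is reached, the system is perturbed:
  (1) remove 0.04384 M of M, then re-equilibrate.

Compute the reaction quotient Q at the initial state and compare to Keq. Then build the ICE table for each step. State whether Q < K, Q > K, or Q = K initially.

Q₀ = 0.274; Q > K (proceeds reverse)

Q₀ = 0.274 vs Keq = 2.2320e-06 ⇒ Q>K, reverse
Step 1:
                    M           B
  init        0.07546      0.1438
  Δ           0.07161     -0.1432
  eq           0.1471  5.7295e-04
  solve Keq expr → x = -0.07161; check Q = 2.2320e-06
Then remove 0.04384 M of M.
Step 2:
                    M           B
  init         0.1032  5.7295e-04
  Δ        4.6411e-05 -9.2821e-05
  eq           0.1033  4.8013e-04
  solve Keq expr → x = -4.6411e-05; check Q = 2.2320e-06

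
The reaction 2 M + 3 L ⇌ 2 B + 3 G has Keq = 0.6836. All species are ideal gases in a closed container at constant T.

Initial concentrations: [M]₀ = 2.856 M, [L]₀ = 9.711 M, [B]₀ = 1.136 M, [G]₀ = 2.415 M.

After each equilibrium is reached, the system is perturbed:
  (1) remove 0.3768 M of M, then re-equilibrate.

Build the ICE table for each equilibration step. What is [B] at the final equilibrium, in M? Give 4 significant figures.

[B]_eq = 2.411 M

Q₀ = 0.002433 vs Keq = 0.6836 ⇒ Q<K, forward
Step 1:
                    M           L           B           G
  init          2.856       9.711       1.136       2.415
  Δ             -1.42      -2.131        1.42       2.131
  eq            1.436        7.58       2.556       4.546
  solve Keq expr → x = 0.7102; check Q = 0.6836
Then remove 0.3768 M of M.
Step 2:
                    M           L           B           G
  init          1.059        7.58       2.556       4.546
  Δ            0.1458      0.2188     -0.1458     -0.2188
  eq            1.205       7.799       2.411       4.327
  solve Keq expr → x = -0.07292; check Q = 0.6836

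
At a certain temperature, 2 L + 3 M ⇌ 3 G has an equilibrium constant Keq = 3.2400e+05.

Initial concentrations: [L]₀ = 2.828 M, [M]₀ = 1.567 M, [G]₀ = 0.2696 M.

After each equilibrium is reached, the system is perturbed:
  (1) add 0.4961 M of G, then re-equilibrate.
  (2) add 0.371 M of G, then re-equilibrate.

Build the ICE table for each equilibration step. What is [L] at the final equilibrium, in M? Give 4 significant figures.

[L]_eq = 1.801 M

Q₀ = 6.3679e-04 vs Keq = 3.2400e+05 ⇒ Q<K, forward
Step 1:
                    L           M           G
  I             2.828       1.567      0.2696
  C            -1.033      -1.549       1.549
  E             1.795     0.01793       1.819
  solve Keq expr → x = 0.5164; check Q = 3.2400e+05
Then add 0.4961 M of G.
Step 2:
                    L           M           G
  I             1.795     0.01793       2.315
  C           0.00321    0.004815   -0.004815
  E             1.798     0.02274        2.31
  solve Keq expr → x = -0.001605; check Q = 3.2400e+05
Then add 0.371 M of G.
Step 3:
                    L           M           G
  I             1.798     0.02274       2.681
  C          0.002396    0.003594   -0.003594
  E             1.801     0.02634       2.677
  solve Keq expr → x = -0.001198; check Q = 3.2400e+05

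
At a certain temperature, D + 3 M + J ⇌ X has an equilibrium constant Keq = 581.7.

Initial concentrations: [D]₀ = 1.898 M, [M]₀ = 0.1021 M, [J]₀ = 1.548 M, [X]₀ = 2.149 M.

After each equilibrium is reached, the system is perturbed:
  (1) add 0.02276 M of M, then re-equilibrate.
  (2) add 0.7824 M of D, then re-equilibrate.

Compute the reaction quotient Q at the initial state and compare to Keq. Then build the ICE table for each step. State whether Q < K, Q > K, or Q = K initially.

Q₀ = 687.2; Q > K (proceeds reverse)

Q₀ = 687.2 vs Keq = 581.7 ⇒ Q>K, reverse
Step 1:
                   D          M          J          X
  Initial      1.898     0.1021      1.548      2.149
  Change    0.001907   0.005721   0.001907  -0.001907
  Equil          1.9     0.1078       1.55      2.147
  solve Keq expr → x = -0.001907; check Q = 581.7
Then add 0.02276 M of M.
Step 2:
                   D          M          J          X
  Initial        1.9     0.1306       1.55      2.147
  Change    -0.00744   -0.02232   -0.00744    0.00744
  Equil        1.892     0.1083      1.542      2.155
  solve Keq expr → x = 0.00744; check Q = 581.7
Then add 0.7824 M of D.
Step 3:
                   D          M          J          X
  Initial      2.675     0.1083      1.542      2.155
  Change   -0.003869   -0.01161  -0.003869   0.003869
  Equil        2.671    0.09665      1.539      2.158
  solve Keq expr → x = 0.003869; check Q = 581.7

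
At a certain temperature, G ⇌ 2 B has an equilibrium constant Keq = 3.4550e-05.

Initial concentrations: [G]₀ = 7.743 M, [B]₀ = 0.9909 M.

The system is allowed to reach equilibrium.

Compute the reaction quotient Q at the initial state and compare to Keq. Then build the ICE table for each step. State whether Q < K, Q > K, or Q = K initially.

Q₀ = 0.1268 vs Keq = 3.4550e-05 ⇒ Q>K, reverse
Step 1:
                    G           B
  init          7.743      0.9909
  Δ             0.487      -0.974
  eq             8.23     0.01686
  solve Keq expr → x = -0.487; check Q = 3.4550e-05

Q₀ = 0.1268; Q > K (proceeds reverse)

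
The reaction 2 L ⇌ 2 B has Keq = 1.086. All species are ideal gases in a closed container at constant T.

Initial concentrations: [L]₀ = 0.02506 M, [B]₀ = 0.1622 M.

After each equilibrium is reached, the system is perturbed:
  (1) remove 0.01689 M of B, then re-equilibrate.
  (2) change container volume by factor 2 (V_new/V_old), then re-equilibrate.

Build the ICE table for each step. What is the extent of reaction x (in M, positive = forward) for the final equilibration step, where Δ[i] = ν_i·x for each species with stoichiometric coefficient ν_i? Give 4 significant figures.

Q₀ = 41.89 vs Keq = 1.086 ⇒ Q>K, reverse
Step 1:
                    L           B
  Initial     0.02506      0.1622
  Change      0.06664    -0.06664
  Equil        0.0917     0.09556
  solve Keq expr → x = -0.03332; check Q = 1.086
Then remove 0.01689 M of B.
Step 2:
                    L           B
  Initial      0.0917     0.07867
  Change    -0.008271    0.008271
  Equil       0.08343     0.08694
  solve Keq expr → x = 0.004135; check Q = 1.086
Then change container volume by factor 2 (V_new/V_old).
Step 3:
                    L           B
  Initial     0.04171     0.04347
  Change            0           0
  Equil       0.04171     0.04347
  solve Keq expr → x = 0; check Q = 1.086

x = 0 M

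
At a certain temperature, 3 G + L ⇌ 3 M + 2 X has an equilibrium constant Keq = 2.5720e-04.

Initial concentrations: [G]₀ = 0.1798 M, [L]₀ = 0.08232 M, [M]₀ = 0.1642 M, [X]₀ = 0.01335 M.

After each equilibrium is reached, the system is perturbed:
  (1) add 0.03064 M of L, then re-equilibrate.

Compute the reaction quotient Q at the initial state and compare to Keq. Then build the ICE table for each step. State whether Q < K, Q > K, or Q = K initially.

Q₀ = 0.001649; Q > K (proceeds reverse)

Q₀ = 0.001649 vs Keq = 2.5720e-04 ⇒ Q>K, reverse
Step 1:
                   G          L          M          X
  I           0.1798    0.08232     0.1642    0.01335
  C          0.01035   0.003448   -0.01035  -0.006897
  E           0.1901    0.08577     0.1539   0.006453
  solve Keq expr → x = -0.003448; check Q = 2.5720e-04
Then add 0.03064 M of L.
Step 2:
                   G          L          M          X
  I           0.1901     0.1164     0.1539   0.006453
  C        -0.001318 -4.3918e-04   0.001318 8.7837e-04
  E           0.1888      0.116     0.1552   0.007331
  solve Keq expr → x = 4.3918e-04; check Q = 2.5720e-04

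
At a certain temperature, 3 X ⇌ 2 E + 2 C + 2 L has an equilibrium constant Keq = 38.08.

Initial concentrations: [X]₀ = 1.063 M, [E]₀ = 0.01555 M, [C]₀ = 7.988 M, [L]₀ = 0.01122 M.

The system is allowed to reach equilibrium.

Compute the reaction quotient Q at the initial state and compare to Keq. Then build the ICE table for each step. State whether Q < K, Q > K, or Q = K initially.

Q₀ = 1.6170e-06; Q < K (proceeds forward)

Q₀ = 1.6170e-06 vs Keq = 38.08 ⇒ Q<K, forward
Step 1:
                    X           E           C           L
  I             1.063     0.01555       7.988     0.01122
  C           -0.6462      0.4308      0.4308      0.4308
  E            0.4168      0.4463       8.419       0.442
  solve Keq expr → x = 0.2154; check Q = 38.08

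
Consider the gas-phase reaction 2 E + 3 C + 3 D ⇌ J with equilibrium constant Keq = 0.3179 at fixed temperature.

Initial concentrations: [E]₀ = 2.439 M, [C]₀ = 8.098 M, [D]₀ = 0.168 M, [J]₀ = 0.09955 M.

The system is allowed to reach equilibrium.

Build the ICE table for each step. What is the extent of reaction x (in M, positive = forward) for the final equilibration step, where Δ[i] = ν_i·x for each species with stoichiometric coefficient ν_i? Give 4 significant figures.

Q₀ = 0.006646 vs Keq = 0.3179 ⇒ Q<K, forward
Step 1:
                   E          C          D          J
  init         2.439      8.098      0.168    0.09955
  Δ         -0.07638    -0.1146    -0.1146    0.03819
  eq           2.363      7.983    0.05343     0.1377
  solve Keq expr → x = 0.03819; check Q = 0.3179

x = 0.03819 M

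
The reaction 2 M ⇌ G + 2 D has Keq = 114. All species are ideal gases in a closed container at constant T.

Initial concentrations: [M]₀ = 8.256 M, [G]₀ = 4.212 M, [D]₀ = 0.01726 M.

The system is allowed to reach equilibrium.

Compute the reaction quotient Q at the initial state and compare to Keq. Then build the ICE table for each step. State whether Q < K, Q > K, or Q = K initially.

Q₀ = 1.8409e-05; Q < K (proceeds forward)

Q₀ = 1.8409e-05 vs Keq = 114 ⇒ Q<K, forward
Step 1:
                   M          G          D
  I            8.256      4.212    0.01726
  C           -6.568      3.284      6.568
  E            1.688      7.496      6.585
  solve Keq expr → x = 3.284; check Q = 114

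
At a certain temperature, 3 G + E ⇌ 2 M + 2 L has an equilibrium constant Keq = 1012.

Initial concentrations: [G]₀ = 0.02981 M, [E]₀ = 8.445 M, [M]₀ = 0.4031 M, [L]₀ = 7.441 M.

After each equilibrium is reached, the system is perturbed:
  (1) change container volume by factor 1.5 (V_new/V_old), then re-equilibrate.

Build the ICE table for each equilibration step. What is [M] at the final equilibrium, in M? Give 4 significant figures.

Q₀ = 4.0216e+04 vs Keq = 1012 ⇒ Q>K, reverse
Step 1:
                  G         E         M         L
  Initial   0.02981     8.445    0.4031     7.441
  Change    0.06415   0.02138  -0.04276  -0.04276
  Equil     0.09396     8.466    0.3603     7.398
  solve Keq expr → x = -0.02138; check Q = 1012
Then change container volume by factor 1.5 (V_new/V_old).
Step 2:
                  G         E         M         L
  Initial   0.06264     5.644    0.2402     4.932
  Change          0         0         0         0
  Equil     0.06264     5.644    0.2402     4.932
  solve Keq expr → x = 0; check Q = 1012

[M]_eq = 0.2402 M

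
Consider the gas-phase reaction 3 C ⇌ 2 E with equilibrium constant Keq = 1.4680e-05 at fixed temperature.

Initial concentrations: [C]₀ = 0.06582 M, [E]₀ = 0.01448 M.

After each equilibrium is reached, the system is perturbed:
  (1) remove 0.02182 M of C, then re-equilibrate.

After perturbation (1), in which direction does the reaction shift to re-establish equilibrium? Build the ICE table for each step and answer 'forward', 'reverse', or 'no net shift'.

Q₀ = 0.7353 vs Keq = 1.4680e-05 ⇒ Q>K, reverse
Step 1:
                  C         E
  I         0.06582   0.01448
  C         0.02157  -0.01438
  E         0.08739 9.8984e-05
  solve Keq expr → x = -0.007191; check Q = 1.4680e-05
Then remove 0.02182 M of C.
Step 2:
                  C         E
  I         0.06557 9.8984e-05
  C       5.1862e-05 -3.4575e-05
  E         0.06562 6.4410e-05
  solve Keq expr → x = -1.7287e-05; check Q = 1.4680e-05

Direction: reverse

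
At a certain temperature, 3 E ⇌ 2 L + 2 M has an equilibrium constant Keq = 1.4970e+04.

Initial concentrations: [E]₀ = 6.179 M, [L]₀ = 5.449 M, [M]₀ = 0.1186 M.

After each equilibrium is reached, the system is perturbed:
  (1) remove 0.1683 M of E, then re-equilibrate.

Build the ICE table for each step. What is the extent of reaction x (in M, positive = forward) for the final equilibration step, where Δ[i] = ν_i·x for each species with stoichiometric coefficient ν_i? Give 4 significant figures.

Q₀ = 0.00177 vs Keq = 1.4970e+04 ⇒ Q<K, forward
Step 1:
                    E           L           M
  I             6.179       5.449      0.1186
  C            -5.732       3.822       3.822
  E            0.4467       9.271        3.94
  solve Keq expr → x = 1.911; check Q = 1.4970e+04
Then remove 0.1683 M of E.
Step 2:
                    E           L           M
  I            0.2784       9.271        3.94
  C             0.157     -0.1047     -0.1047
  E            0.4354       9.166       3.835
  solve Keq expr → x = -0.05235; check Q = 1.4970e+04

x = -0.05235 M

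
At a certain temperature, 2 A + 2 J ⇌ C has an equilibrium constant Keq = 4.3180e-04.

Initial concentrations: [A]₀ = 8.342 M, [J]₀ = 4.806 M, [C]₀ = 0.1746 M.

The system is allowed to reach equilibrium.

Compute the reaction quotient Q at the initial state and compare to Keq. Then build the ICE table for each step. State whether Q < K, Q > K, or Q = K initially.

Q₀ = 1.0863e-04; Q < K (proceeds forward)

Q₀ = 1.0863e-04 vs Keq = 4.3180e-04 ⇒ Q<K, forward
Step 1:
                   A          J          C
  init         8.342      4.806     0.1746
  Δ            -0.58      -0.58       0.29
  eq           7.762      4.226     0.4646
  solve Keq expr → x = 0.29; check Q = 4.3180e-04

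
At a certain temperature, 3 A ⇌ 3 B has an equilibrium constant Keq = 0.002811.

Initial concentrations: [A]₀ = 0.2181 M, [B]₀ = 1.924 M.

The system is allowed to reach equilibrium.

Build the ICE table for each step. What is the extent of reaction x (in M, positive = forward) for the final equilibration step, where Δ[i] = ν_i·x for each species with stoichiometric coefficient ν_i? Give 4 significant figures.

x = -0.553 M

Q₀ = 686.5 vs Keq = 0.002811 ⇒ Q>K, reverse
Step 1:
                    A           B
  init         0.2181       1.924
  Δ             1.659      -1.659
  eq            1.877      0.2649
  solve Keq expr → x = -0.553; check Q = 0.002811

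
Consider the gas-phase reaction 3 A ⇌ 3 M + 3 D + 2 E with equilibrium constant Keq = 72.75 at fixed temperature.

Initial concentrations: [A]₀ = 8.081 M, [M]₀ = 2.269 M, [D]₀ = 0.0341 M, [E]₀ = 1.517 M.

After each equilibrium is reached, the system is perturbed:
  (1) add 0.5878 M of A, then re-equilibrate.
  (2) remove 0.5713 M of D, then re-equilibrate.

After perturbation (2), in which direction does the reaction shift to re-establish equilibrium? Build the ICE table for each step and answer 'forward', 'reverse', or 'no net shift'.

Q₀ = 2.0200e-06 vs Keq = 72.75 ⇒ Q<K, forward
Step 1:
                   A          M          D          E
  Initial      8.081      2.269     0.0341      1.517
  Change      -2.376      2.376      2.376      1.584
  Equil        5.705      4.645      2.411      3.101
  solve Keq expr → x = 0.7921; check Q = 72.75
Then add 0.5878 M of A.
Step 2:
                   A          M          D          E
  Initial      6.292      4.645      2.411      3.101
  Change     -0.1065     0.1065     0.1065    0.07101
  Equil        6.186      4.752      2.517      3.172
  solve Keq expr → x = 0.0355; check Q = 72.75
Then remove 0.5713 M of D.
Step 3:
                   A          M          D          E
  Initial      6.186      4.752      1.946      3.172
  Change     -0.2604     0.2604     0.2604     0.1736
  Equil        5.925      5.012      2.206      3.346
  solve Keq expr → x = 0.08679; check Q = 72.75

Direction: forward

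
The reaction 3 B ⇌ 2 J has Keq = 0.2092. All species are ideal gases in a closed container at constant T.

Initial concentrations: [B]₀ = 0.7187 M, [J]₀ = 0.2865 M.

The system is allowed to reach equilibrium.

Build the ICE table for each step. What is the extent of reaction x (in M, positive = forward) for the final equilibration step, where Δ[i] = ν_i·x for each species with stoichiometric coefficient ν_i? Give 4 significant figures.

x = -0.002087 M

Q₀ = 0.2211 vs Keq = 0.2092 ⇒ Q>K, reverse
Step 1:
                    B           J
  init         0.7187      0.2865
  Δ           0.00626   -0.004173
  eq            0.725      0.2823
  solve Keq expr → x = -0.002087; check Q = 0.2092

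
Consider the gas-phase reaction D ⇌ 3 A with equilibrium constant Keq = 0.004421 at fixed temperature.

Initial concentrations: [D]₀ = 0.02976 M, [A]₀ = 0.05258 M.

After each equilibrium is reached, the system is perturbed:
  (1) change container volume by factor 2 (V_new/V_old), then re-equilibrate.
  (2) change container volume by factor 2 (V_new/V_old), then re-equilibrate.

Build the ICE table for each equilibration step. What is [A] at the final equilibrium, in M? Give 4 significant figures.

Q₀ = 0.004885 vs Keq = 0.004421 ⇒ Q>K, reverse
Step 1:
                  D         A
  init      0.02976   0.05258
  Δ       4.8198e-04 -0.001446
  eq        0.03024   0.05113
  solve Keq expr → x = -4.8198e-04; check Q = 0.004421
Then change container volume by factor 2 (V_new/V_old).
Step 2:
                  D         A
  init      0.01512   0.02557
  Δ       -0.003772   0.01132
  eq        0.01135   0.03688
  solve Keq expr → x = 0.003772; check Q = 0.004421
Then change container volume by factor 2 (V_new/V_old).
Step 3:
                  D         A
  init     0.005675   0.01844
  Δ       -0.002166  0.006498
  eq       0.003509   0.02494
  solve Keq expr → x = 0.002166; check Q = 0.004421

[A]_eq = 0.02494 M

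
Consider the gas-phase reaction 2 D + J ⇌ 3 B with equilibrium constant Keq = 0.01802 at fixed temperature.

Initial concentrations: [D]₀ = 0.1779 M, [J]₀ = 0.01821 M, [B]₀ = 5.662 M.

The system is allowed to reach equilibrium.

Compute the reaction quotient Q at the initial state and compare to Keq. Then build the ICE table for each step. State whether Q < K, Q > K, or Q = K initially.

Q₀ = 3.1495e+05; Q > K (proceeds reverse)

Q₀ = 3.1495e+05 vs Keq = 0.01802 ⇒ Q>K, reverse
Step 1:
                   D          J          B
  init        0.1779    0.01821      5.662
  Δ            3.299      1.649     -4.948
  eq           3.477      1.668     0.7135
  solve Keq expr → x = -1.649; check Q = 0.01802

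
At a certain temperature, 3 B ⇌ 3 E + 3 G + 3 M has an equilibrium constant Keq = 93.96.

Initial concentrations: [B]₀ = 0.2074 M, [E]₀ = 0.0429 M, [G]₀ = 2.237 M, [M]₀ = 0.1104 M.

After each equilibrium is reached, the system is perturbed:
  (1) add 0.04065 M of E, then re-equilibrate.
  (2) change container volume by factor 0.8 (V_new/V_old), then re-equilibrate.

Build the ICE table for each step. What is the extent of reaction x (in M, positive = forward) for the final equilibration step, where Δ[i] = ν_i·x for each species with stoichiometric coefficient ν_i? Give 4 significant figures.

x = -0.006071 M

Q₀ = 1.3331e-04 vs Keq = 93.96 ⇒ Q<K, forward
Step 1:
                  B         E         G         M
  init       0.2074    0.0429     2.237    0.1104
  Δ         -0.1745    0.1745    0.1745    0.1745
  eq        0.03286    0.2174     2.412    0.2849
  solve Keq expr → x = 0.05818; check Q = 93.96
Then add 0.04065 M of E.
Step 2:
                  B         E         G         M
  init      0.03286    0.2581     2.412    0.2849
  Δ        0.004722 -0.004722 -0.004722 -0.004722
  eq        0.03759    0.2534     2.407    0.2802
  solve Keq expr → x = -0.001574; check Q = 93.96
Then change container volume by factor 0.8 (V_new/V_old).
Step 3:
                  B         E         G         M
  init      0.04698    0.3167     3.009    0.3503
  Δ         0.01821  -0.01821  -0.01821  -0.01821
  eq        0.06519    0.2985      2.99    0.3321
  solve Keq expr → x = -0.006071; check Q = 93.96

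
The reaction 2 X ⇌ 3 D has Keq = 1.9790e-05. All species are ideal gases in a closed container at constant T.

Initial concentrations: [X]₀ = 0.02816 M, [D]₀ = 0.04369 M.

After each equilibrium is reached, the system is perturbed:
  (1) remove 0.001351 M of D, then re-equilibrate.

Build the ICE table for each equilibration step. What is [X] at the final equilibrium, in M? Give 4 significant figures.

Q₀ = 0.1052 vs Keq = 1.9790e-05 ⇒ Q>K, reverse
Step 1:
                    X           D
  Initial     0.02816     0.04369
  Change      0.02653    -0.03979
  Equil       0.05469    0.003897
  solve Keq expr → x = -0.01326; check Q = 1.9790e-05
Then remove 0.001351 M of D.
Step 2:
                    X           D
  Initial     0.05469    0.002546
  Change  -8.7295e-04    0.001309
  Equil       0.05382    0.003856
  solve Keq expr → x = 4.3647e-04; check Q = 1.9790e-05

[X]_eq = 0.05382 M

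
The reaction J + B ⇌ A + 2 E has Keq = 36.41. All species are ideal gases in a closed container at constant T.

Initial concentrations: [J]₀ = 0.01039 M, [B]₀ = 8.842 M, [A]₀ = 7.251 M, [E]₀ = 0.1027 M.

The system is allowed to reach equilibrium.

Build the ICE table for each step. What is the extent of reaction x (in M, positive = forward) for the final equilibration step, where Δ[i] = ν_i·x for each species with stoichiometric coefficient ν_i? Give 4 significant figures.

x = 0.01005 M

Q₀ = 0.8325 vs Keq = 36.41 ⇒ Q<K, forward
Step 1:
                   J          B          A          E
  init       0.01039      8.842      7.251     0.1027
  Δ         -0.01005   -0.01005    0.01005     0.0201
  eq      3.4050e-04      8.832      7.261     0.1228
  solve Keq expr → x = 0.01005; check Q = 36.41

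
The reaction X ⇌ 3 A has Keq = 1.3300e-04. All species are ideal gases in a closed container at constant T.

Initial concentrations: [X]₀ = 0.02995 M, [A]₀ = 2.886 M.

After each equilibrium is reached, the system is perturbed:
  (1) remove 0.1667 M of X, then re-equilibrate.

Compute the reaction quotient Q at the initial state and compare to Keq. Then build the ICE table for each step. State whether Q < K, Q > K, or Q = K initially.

Q₀ = 802.6; Q > K (proceeds reverse)

Q₀ = 802.6 vs Keq = 1.3300e-04 ⇒ Q>K, reverse
Step 1:
                   X          A
  init       0.02995      2.886
  Δ           0.9451     -2.835
  eq          0.9751    0.05062
  solve Keq expr → x = -0.9451; check Q = 1.3300e-04
Then remove 0.1667 M of X.
Step 2:
                   X          A
  init        0.8084    0.05062
  Δ         0.001016  -0.003047
  eq          0.8094    0.04757
  solve Keq expr → x = -0.001016; check Q = 1.3300e-04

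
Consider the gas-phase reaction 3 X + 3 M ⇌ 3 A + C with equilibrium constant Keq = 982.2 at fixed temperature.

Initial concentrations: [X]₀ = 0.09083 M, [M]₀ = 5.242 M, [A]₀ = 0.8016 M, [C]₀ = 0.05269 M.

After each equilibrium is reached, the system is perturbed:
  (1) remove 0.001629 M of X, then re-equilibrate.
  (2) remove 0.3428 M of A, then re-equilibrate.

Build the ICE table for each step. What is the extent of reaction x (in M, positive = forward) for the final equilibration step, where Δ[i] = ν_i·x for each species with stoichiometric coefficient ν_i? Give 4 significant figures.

Q₀ = 0.2514 vs Keq = 982.2 ⇒ Q<K, forward
Step 1:
                  X         M         A         C
  init      0.09083     5.242    0.8016   0.05269
  Δ        -0.08338  -0.08338   0.08338   0.02779
  eq       0.007451     5.159     0.885   0.08048
  solve Keq expr → x = 0.02779; check Q = 982.2
Then remove 0.001629 M of X.
Step 2:
                  X         M         A         C
  init     0.005822     5.159     0.885   0.08048
  Δ        0.001597  0.001597 -0.001597 -5.3228e-04
  eq       0.007419      5.16    0.8834   0.07995
  solve Keq expr → x = -5.3228e-04; check Q = 982.2
Then remove 0.3428 M of A.
Step 3:
                  X         M         A         C
  init     0.007419      5.16    0.5406   0.07995
  Δ       -0.002835 -0.002835  0.002835 9.4493e-04
  eq       0.004584     5.157    0.5434    0.0809
  solve Keq expr → x = 9.4493e-04; check Q = 982.2

x = 9.4493e-04 M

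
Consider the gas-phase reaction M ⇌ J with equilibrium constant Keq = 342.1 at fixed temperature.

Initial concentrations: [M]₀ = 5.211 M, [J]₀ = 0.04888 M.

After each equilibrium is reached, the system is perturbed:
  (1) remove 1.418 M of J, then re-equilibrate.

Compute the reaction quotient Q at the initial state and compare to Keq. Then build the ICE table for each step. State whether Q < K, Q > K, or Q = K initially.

Q₀ = 0.00938; Q < K (proceeds forward)

Q₀ = 0.00938 vs Keq = 342.1 ⇒ Q<K, forward
Step 1:
                    M           J
  init          5.211     0.04888
  Δ            -5.196       5.196
  eq          0.01533       5.245
  solve Keq expr → x = 5.196; check Q = 342.1
Then remove 1.418 M of J.
Step 2:
                    M           J
  init        0.01533       3.827
  Δ         -0.004133    0.004133
  eq           0.0112       3.831
  solve Keq expr → x = 0.004133; check Q = 342.1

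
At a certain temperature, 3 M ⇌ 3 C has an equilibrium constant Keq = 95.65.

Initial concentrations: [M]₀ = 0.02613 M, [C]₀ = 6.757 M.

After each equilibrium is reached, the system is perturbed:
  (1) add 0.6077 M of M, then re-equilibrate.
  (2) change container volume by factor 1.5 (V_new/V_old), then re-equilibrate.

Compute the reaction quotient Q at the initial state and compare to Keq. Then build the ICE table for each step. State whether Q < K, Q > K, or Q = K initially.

Q₀ = 1.7292e+07; Q > K (proceeds reverse)

Q₀ = 1.7292e+07 vs Keq = 95.65 ⇒ Q>K, reverse
Step 1:
                  M         C
  init      0.02613     6.757
  Δ           1.191    -1.191
  eq          1.217     5.566
  solve Keq expr → x = -0.397; check Q = 95.65
Then add 0.6077 M of M.
Step 2:
                  M         C
  init        1.825     5.566
  Δ         -0.4987    0.4987
  eq          1.326     6.065
  solve Keq expr → x = 0.1662; check Q = 95.65
Then change container volume by factor 1.5 (V_new/V_old).
Step 3:
                  M         C
  init       0.8841     4.043
  Δ               0         0
  eq         0.8841     4.043
  solve Keq expr → x = 0; check Q = 95.65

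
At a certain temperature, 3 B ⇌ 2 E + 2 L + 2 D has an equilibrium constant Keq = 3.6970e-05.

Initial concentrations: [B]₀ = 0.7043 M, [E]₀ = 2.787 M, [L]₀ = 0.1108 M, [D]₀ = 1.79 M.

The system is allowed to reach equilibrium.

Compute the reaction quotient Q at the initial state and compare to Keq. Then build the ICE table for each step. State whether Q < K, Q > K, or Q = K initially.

Q₀ = 0.8746 vs Keq = 3.6970e-05 ⇒ Q>K, reverse
Step 1:
                    B           E           L           D
  init         0.7043       2.787      0.1108        1.79
  Δ            0.1646     -0.1097     -0.1097     -0.1097
  eq           0.8689       2.677    0.001095        1.68
  solve Keq expr → x = -0.05485; check Q = 3.6970e-05

Q₀ = 0.8746; Q > K (proceeds reverse)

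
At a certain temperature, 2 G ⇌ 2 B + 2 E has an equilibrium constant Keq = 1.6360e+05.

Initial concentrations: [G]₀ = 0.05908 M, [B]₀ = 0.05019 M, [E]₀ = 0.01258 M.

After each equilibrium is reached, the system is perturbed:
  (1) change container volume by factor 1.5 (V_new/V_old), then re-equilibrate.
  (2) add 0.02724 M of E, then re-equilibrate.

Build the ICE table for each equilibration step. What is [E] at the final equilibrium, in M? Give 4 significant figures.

Q₀ = 1.1421e-04 vs Keq = 1.6360e+05 ⇒ Q<K, forward
Step 1:
                  G         B         E
  Initial   0.05908   0.05019   0.01258
  Change   -0.05906   0.05906   0.05906
  Equil   1.9350e-05    0.1093   0.07164
  solve Keq expr → x = 0.02953; check Q = 1.6360e+05
Then change container volume by factor 1.5 (V_new/V_old).
Step 2:
                  G         B         E
  Initial 1.2900e-05   0.07283   0.04776
  Change  -4.2988e-06 4.2988e-06 4.2988e-06
  Equil   8.6015e-06   0.07284   0.04776
  solve Keq expr → x = 2.1494e-06; check Q = 1.6360e+05
Then add 0.02724 M of E.
Step 3:
                  G         B         E
  Initial 8.6015e-06   0.07284     0.075
  Change  4.9036e-06 -4.9036e-06 -4.9036e-06
  Equil   1.3505e-05   0.07283     0.075
  solve Keq expr → x = -2.4518e-06; check Q = 1.6360e+05

[E]_eq = 0.075 M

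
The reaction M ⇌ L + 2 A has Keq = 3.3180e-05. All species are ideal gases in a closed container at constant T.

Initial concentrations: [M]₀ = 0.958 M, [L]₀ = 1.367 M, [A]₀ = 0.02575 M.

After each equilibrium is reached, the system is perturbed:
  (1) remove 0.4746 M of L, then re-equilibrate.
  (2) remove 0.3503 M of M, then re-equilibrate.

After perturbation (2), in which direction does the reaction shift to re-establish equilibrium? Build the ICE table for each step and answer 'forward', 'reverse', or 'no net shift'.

Direction: reverse

Q₀ = 9.4614e-04 vs Keq = 3.3180e-05 ⇒ Q>K, reverse
Step 1:
                  M         L         A
  Initial     0.958     1.367   0.02575
  Change    0.01044  -0.01044  -0.02088
  Equil      0.9684     1.357  0.004867
  solve Keq expr → x = -0.01044; check Q = 3.3180e-05
Then remove 0.4746 M of L.
Step 2:
                  M         L         A
  Initial    0.9684     0.882  0.004867
  Change  -5.8264e-04 5.8264e-04  0.001165
  Equil      0.9679    0.8825  0.006032
  solve Keq expr → x = 5.8264e-04; check Q = 3.3180e-05
Then remove 0.3503 M of M.
Step 3:
                  M         L         A
  Initial    0.6176    0.8825  0.006032
  Change  6.0486e-04 -6.0486e-04  -0.00121
  Equil      0.6182    0.8819  0.004822
  solve Keq expr → x = -6.0486e-04; check Q = 3.3180e-05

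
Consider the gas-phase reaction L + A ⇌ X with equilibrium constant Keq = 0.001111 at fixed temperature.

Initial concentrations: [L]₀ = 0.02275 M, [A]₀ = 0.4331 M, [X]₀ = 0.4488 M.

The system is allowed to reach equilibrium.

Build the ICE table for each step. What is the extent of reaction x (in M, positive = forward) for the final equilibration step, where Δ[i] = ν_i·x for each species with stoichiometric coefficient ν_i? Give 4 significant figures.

x = -0.4483 M

Q₀ = 45.55 vs Keq = 0.001111 ⇒ Q>K, reverse
Step 1:
                  L         A         X
  init      0.02275    0.4331    0.4488
  Δ          0.4483    0.4483   -0.4483
  eq         0.4711    0.8814 4.6133e-04
  solve Keq expr → x = -0.4483; check Q = 0.001111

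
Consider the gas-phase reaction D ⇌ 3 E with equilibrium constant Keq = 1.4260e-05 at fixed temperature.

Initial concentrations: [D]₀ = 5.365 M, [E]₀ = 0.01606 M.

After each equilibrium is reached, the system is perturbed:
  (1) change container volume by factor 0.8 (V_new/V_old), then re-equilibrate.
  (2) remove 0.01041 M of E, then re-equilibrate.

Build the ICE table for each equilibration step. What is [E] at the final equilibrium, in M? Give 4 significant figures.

Q₀ = 7.7209e-07 vs Keq = 1.4260e-05 ⇒ Q<K, forward
Step 1:
                    D           E
  Initial       5.365     0.01606
  Change     -0.00879     0.02637
  Equil         5.356     0.04243
  solve Keq expr → x = 0.00879; check Q = 1.4260e-05
Then change container volume by factor 0.8 (V_new/V_old).
Step 2:
                    D           E
  Initial       6.695     0.05304
  Change     0.002442   -0.007325
  Equil         6.698     0.04571
  solve Keq expr → x = -0.002442; check Q = 1.4260e-05
Then remove 0.01041 M of E.
Step 3:
                    D           E
  Initial       6.698      0.0353
  Change    -0.003467      0.0104
  Equil         6.694      0.0457
  solve Keq expr → x = 0.003467; check Q = 1.4260e-05

[E]_eq = 0.0457 M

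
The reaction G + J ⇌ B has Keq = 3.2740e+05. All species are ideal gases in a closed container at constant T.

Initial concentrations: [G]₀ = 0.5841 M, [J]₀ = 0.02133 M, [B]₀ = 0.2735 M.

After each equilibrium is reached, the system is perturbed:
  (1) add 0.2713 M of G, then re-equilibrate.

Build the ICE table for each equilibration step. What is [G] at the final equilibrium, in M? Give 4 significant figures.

[G]_eq = 0.8341 M

Q₀ = 21.95 vs Keq = 3.2740e+05 ⇒ Q<K, forward
Step 1:
                   G          J          B
  init        0.5841    0.02133     0.2735
  Δ         -0.02133   -0.02133    0.02133
  eq          0.5628 1.6001e-06     0.2948
  solve Keq expr → x = 0.02133; check Q = 3.2740e+05
Then add 0.2713 M of G.
Step 2:
                   G          J          B
  init        0.8341 1.6001e-06     0.2948
  Δ       -5.2048e-07 -5.2048e-07 5.2048e-07
  eq          0.8341 1.0797e-06     0.2948
  solve Keq expr → x = 5.2048e-07; check Q = 3.2740e+05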